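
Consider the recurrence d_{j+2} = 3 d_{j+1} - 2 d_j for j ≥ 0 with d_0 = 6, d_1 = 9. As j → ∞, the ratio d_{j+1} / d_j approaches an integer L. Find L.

2

The characteristic equation is r^2 - 3r + 2 = 0, which factors as (r - 2)(r - 1) = 0.
So the roots are 2 and 1. Since |2| > |1| and the coefficient of 2^j is non-zero, the ratio tends to 2.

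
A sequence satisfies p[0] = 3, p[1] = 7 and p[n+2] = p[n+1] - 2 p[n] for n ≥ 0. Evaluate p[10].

25

p[2] = 7 - 2*3 = 1
p[3] = 1 - 2*7 = -13
p[4] = (-13) - 2*1 = -15
p[5] = (-15) - 2*(-13) = 11
p[6] = 11 - 2*(-15) = 41
p[7] = 41 - 2*11 = 19
p[8] = 19 - 2*41 = -63
p[9] = (-63) - 2*19 = -101
p[10] = (-101) - 2*(-63) = 25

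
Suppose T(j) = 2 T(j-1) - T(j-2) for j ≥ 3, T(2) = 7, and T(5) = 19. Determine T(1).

3

Let T(1) = v.
T(3) = 14 - v
T(4) = 21 - 2v
T(5) = 28 - 3v
So 28 - 3v = 19, giving v = 3.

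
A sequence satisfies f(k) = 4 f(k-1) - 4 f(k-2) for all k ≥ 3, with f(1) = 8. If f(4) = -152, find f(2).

-2

Let f(2) = w.
f(3) = -32 + 4w
f(4) = -128 + 12w
So -128 + 12w = -152, giving w = -2.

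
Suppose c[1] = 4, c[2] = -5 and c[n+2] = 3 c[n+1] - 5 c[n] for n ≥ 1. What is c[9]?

685

c[3] = 3*(-5) - 5*4 = -35
c[4] = 3*(-35) - 5*(-5) = -80
c[5] = 3*(-80) - 5*(-35) = -65
c[6] = 3*(-65) - 5*(-80) = 205
c[7] = 3*205 - 5*(-65) = 940
c[8] = 3*940 - 5*205 = 1795
c[9] = 3*1795 - 5*940 = 685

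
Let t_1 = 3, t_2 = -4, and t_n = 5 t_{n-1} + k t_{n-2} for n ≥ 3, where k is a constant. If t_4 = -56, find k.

t_3 = -20 + 3k
t_4 = -100 + 11k
So -100 + 11k = -56, giving k = 4.

4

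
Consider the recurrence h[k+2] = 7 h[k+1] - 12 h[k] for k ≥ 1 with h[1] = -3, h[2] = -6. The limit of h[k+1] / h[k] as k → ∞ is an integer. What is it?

The characteristic equation is r^2 - 7r + 12 = 0, which factors as (r - 4)(r - 3) = 0.
So the roots are 4 and 3. Since |4| > |3| and the coefficient of 4^k is non-zero, the ratio tends to 4.

4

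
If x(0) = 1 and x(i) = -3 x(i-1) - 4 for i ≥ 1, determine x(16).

The fixed point is -4/(1 + 3) = -1, so x(i) + 1 = -3(x(i-1) + 1).
Hence x(i) = 2·(-3)^i - 1.
x(16) = 2·(-3)^{16} - 1 = 2·43046721 - 1 = 86093441.

86093441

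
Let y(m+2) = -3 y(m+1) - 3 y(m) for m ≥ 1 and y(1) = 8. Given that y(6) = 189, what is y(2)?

Let y(2) = z.
y(3) = -24 - 3z
y(4) = 72 + 6z
y(5) = -144 - 9z
y(6) = 216 + 9z
So 216 + 9z = 189, giving z = -3.

-3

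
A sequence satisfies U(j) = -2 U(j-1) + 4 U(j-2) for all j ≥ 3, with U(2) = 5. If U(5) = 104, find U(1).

7

Let U(1) = x.
U(3) = -10 + 4x
U(4) = 40 - 8x
U(5) = -120 + 32x
So -120 + 32x = 104, giving x = 7.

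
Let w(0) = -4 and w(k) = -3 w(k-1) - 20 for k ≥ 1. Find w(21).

The fixed point is -20/(1 + 3) = -5, so w(k) + 5 = -3(w(k-1) + 5).
Hence w(k) = 1·(-3)^k - 5.
w(21) = 1·(-3)^{21} - 5 = 1·-10460353203 - 5 = -10460353208.

-10460353208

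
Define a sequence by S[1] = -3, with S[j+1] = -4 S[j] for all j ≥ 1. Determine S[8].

S[2] = -4·(-3) = 12
S[3] = -4·12 = -48
S[4] = -4·(-48) = 192
S[5] = -4·192 = -768
S[6] = -4·(-768) = 3072
S[7] = -4·3072 = -12288
S[8] = -4·(-12288) = 49152

49152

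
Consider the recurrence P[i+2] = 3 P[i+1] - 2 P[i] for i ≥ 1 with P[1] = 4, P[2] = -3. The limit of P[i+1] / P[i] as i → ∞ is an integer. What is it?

2

The characteristic equation is r^2 - 3r + 2 = 0, which factors as (r - 2)(r - 1) = 0.
So the roots are 2 and 1. Since |2| > |1| and the coefficient of 2^i is non-zero, the ratio tends to 2.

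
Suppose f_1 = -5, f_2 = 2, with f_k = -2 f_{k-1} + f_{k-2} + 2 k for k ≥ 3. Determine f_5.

f_3 = -2·2 + (-5) + 6 = -3
f_4 = -2·(-3) + 2 + 8 = 16
f_5 = -2·16 + (-3) + 10 = -25

-25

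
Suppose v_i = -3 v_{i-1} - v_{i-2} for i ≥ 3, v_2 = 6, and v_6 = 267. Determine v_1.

-3

Let v_1 = w.
v_3 = -18 - w
v_4 = 48 + 3w
v_5 = -126 - 8w
v_6 = 330 + 21w
So 330 + 21w = 267, giving w = -3.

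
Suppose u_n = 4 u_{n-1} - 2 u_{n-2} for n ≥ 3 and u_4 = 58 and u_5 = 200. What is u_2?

3

Rearranging, u_{n-2} = (u_n - 4 u_{n-1}) / -2.
u_3 = (200 - 4(58)) / -2 = -32/-2 = 16
u_2 = (58 - 4(16)) / -2 = -6/-2 = 3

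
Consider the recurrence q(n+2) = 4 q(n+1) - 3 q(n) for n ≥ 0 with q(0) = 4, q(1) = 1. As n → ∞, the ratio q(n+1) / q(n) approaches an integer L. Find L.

The characteristic equation is r^2 - 4r + 3 = 0, which factors as (r - 3)(r - 1) = 0.
So the roots are 3 and 1. Since |3| > |1| and the coefficient of 3^n is non-zero, the ratio tends to 3.

3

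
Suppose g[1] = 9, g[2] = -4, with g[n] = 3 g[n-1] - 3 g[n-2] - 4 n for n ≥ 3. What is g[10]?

3431

g[3] = 3·(-4) - 3·9 - 12 = -51
g[4] = 3·(-51) - 3·(-4) - 16 = -157
g[5] = 3·(-157) - 3·(-51) - 20 = -338
g[6] = 3·(-338) - 3·(-157) - 24 = -567
g[7] = 3·(-567) - 3·(-338) - 28 = -715
g[8] = 3·(-715) - 3·(-567) - 32 = -476
g[9] = 3·(-476) - 3·(-715) - 36 = 681
g[10] = 3·681 - 3·(-476) - 40 = 3431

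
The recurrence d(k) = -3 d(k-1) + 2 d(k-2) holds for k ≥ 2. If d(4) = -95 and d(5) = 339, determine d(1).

3

Rearranging, d(k-2) = (d(k) + 3 d(k-1)) / 2.
d(3) = (339 + 3·(-95)) / 2 = 54/2 = 27
d(2) = (-95 + 3·27) / 2 = -14/2 = -7
d(1) = (27 + 3·(-7)) / 2 = 6/2 = 3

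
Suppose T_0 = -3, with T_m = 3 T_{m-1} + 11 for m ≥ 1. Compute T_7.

5462

T_1 = 3·(-3) + 11 = 2
T_2 = 3·2 + 11 = 17
T_3 = 3·17 + 11 = 62
T_4 = 3·62 + 11 = 197
T_5 = 3·197 + 11 = 602
T_6 = 3·602 + 11 = 1817
T_7 = 3·1817 + 11 = 5462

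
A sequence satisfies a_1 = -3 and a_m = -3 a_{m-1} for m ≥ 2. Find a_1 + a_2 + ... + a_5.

a_2 = -3(-3) = 9
a_3 = -3(9) = -27
a_4 = -3(-27) = 81
a_5 = -3(81) = -243
Sum = (-3) + 9 + (-27) + 81 + (-243) = -183

-183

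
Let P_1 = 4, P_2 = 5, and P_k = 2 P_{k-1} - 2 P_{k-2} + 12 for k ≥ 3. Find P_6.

P_3 = 2*5 - 2*4 + 12 = 14
P_4 = 2*14 - 2*5 + 12 = 30
P_5 = 2*30 - 2*14 + 12 = 44
P_6 = 2*44 - 2*30 + 12 = 40

40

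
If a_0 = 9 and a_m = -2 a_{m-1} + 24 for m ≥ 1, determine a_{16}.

65544

The fixed point is 24/(1 + 2) = 8, so a_m - 8 = -2(a_{m-1} - 8).
Hence a_m = 1·(-2)^m + 8.
a_{16} = 1·(-2)^{16} + 8 = 1·65536 + 8 = 65544.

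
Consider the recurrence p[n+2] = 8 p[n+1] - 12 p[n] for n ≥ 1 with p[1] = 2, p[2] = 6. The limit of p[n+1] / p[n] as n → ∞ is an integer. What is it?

The characteristic equation is r^2 - 8r + 12 = 0, which factors as (r - 6)(r - 2) = 0.
So the roots are 6 and 2. Since |6| > |2| and the coefficient of 6^n is non-zero, the ratio tends to 6.

6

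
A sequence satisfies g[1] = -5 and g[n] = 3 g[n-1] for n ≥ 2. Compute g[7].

-3645

g[2] = 3(-5) = -15
g[3] = 3(-15) = -45
g[4] = 3(-45) = -135
g[5] = 3(-135) = -405
g[6] = 3(-405) = -1215
g[7] = 3(-1215) = -3645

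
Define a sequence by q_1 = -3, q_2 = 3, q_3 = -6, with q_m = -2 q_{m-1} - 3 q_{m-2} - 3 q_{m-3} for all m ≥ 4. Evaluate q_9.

-69

q_4 = -2*(-6) - 3*3 - 3*(-3) = 12
q_5 = -2*12 - 3*(-6) - 3*3 = -15
q_6 = -2*(-15) - 3*12 - 3*(-6) = 12
q_7 = -2*12 - 3*(-15) - 3*12 = -15
q_8 = -2*(-15) - 3*12 - 3*(-15) = 39
q_9 = -2*39 - 3*(-15) - 3*12 = -69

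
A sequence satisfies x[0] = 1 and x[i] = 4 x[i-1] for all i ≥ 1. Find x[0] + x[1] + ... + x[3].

85

x[1] = 4*1 = 4
x[2] = 4*4 = 16
x[3] = 4*16 = 64
Sum = 1 + 4 + 16 + 64 = 85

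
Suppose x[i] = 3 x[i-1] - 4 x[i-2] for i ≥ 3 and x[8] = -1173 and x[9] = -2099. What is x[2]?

Rearranging, x[i-2] = (x[i] - 3 x[i-1]) / -4.
x[7] = (-2099 - 3(-1173)) / -4 = 1420/-4 = -355
x[6] = (-1173 - 3(-355)) / -4 = -108/-4 = 27
x[5] = (-355 - 3(27)) / -4 = -436/-4 = 109
x[4] = (27 - 3(109)) / -4 = -300/-4 = 75
x[3] = (109 - 3(75)) / -4 = -116/-4 = 29
x[2] = (75 - 3(29)) / -4 = -12/-4 = 3

3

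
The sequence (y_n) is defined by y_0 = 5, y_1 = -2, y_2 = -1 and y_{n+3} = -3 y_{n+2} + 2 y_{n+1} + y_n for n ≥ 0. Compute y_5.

55

y_3 = -3*(-1) + 2*(-2) + 5 = 4
y_4 = -3*4 + 2*(-1) + (-2) = -16
y_5 = -3*(-16) + 2*4 + (-1) = 55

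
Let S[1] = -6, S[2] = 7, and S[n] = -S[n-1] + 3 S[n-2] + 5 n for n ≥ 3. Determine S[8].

1129

S[3] = -7 + 3*(-6) + 15 = -10
S[4] = -(-10) + 3*7 + 20 = 51
S[5] = -51 + 3*(-10) + 25 = -56
S[6] = -(-56) + 3*51 + 30 = 239
S[7] = -239 + 3*(-56) + 35 = -372
S[8] = -(-372) + 3*239 + 40 = 1129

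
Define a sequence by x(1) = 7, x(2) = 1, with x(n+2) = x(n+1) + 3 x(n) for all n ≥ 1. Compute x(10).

5065

x(3) = 1 + 3*7 = 22
x(4) = 22 + 3*1 = 25
x(5) = 25 + 3*22 = 91
x(6) = 91 + 3*25 = 166
x(7) = 166 + 3*91 = 439
x(8) = 439 + 3*166 = 937
x(9) = 937 + 3*439 = 2254
x(10) = 2254 + 3*937 = 5065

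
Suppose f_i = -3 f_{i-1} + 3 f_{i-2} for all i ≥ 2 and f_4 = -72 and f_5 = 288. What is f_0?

8

Rearranging, f_{i-2} = (f_i + 3 f_{i-1}) / 3.
f_3 = (288 + 3(-72)) / 3 = 72/3 = 24
f_2 = (-72 + 3(24)) / 3 = 0/3 = 0
f_1 = (24 + 3(0)) / 3 = 24/3 = 8
f_0 = (0 + 3(8)) / 3 = 24/3 = 8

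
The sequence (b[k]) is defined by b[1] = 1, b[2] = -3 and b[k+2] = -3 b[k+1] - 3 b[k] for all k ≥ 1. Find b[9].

-162

b[3] = -3·(-3) - 3·1 = 6
b[4] = -3·6 - 3·(-3) = -9
b[5] = -3·(-9) - 3·6 = 9
b[6] = -3·9 - 3·(-9) = 0
b[7] = -3·0 - 3·9 = -27
b[8] = -3·(-27) - 3·0 = 81
b[9] = -3·81 - 3·(-27) = -162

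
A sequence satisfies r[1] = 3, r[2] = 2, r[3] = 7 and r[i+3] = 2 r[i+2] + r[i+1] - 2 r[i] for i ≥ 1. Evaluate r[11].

r[4] = 2·7 + 2 - 2·3 = 10
r[5] = 2·10 + 7 - 2·2 = 23
r[6] = 2·23 + 10 - 2·7 = 42
r[7] = 2·42 + 23 - 2·10 = 87
r[8] = 2·87 + 42 - 2·23 = 170
r[9] = 2·170 + 87 - 2·42 = 343
r[10] = 2·343 + 170 - 2·87 = 682
r[11] = 2·682 + 343 - 2·170 = 1367

1367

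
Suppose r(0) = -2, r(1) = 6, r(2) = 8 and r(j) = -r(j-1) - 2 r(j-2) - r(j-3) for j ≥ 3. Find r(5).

r(3) = -8 - 2*6 - (-2) = -18
r(4) = -(-18) - 2*8 - 6 = -4
r(5) = -(-4) - 2*(-18) - 8 = 32

32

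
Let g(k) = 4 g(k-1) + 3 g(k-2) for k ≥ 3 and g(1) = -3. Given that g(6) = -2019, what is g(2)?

-3

Let g(2) = w.
g(3) = -9 + 4w
g(4) = -36 + 19w
g(5) = -171 + 88w
g(6) = -792 + 409w
So -792 + 409w = -2019, giving w = -3.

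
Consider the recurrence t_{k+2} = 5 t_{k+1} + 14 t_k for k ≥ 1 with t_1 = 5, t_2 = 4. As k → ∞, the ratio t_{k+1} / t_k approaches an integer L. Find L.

7

The characteristic equation is r^2 - 5r - 14 = 0, which factors as (r - 7)(r + 2) = 0.
So the roots are 7 and -2. Since |7| > |-2| and the coefficient of 7^k is non-zero, the ratio tends to 7.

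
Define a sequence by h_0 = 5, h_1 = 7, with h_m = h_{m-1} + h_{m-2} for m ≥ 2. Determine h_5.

50

h_2 = 7 + 5 = 12
h_3 = 12 + 7 = 19
h_4 = 19 + 12 = 31
h_5 = 31 + 19 = 50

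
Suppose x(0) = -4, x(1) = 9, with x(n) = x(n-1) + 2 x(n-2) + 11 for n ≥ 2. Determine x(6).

332

x(2) = 9 + 2*(-4) + 11 = 12
x(3) = 12 + 2*9 + 11 = 41
x(4) = 41 + 2*12 + 11 = 76
x(5) = 76 + 2*41 + 11 = 169
x(6) = 169 + 2*76 + 11 = 332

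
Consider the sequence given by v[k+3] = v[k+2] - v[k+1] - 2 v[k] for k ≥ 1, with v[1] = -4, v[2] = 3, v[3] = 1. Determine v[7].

-20

v[4] = 1 - 3 - 2(-4) = 6
v[5] = 6 - 1 - 2(3) = -1
v[6] = (-1) - 6 - 2(1) = -9
v[7] = (-9) - (-1) - 2(6) = -20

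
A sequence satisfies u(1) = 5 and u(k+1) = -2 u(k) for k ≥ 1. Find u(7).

u(2) = -2*5 = -10
u(3) = -2*(-10) = 20
u(4) = -2*20 = -40
u(5) = -2*(-40) = 80
u(6) = -2*80 = -160
u(7) = -2*(-160) = 320

320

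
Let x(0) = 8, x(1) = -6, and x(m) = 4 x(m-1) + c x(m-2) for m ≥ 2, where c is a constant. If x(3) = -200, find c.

x(2) = -24 + 8c
x(3) = -96 + 26c
So -96 + 26c = -200, giving c = -4.

-4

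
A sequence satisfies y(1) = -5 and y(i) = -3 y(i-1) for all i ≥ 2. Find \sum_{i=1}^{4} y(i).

100

y(2) = -3·(-5) = 15
y(3) = -3·15 = -45
y(4) = -3·(-45) = 135
Sum = (-5) + 15 + (-45) + 135 = 100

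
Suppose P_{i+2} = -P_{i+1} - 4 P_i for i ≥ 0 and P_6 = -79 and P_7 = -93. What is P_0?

-1

Rearranging, P_{i-2} = (P_i + P_{i-1}) / -4.
P_5 = (-93 + (-79)) / -4 = -172/-4 = 43
P_4 = (-79 + 43) / -4 = -36/-4 = 9
P_3 = (43 + 9) / -4 = 52/-4 = -13
P_2 = (9 + (-13)) / -4 = -4/-4 = 1
P_1 = (-13 + 1) / -4 = -12/-4 = 3
P_0 = (1 + 3) / -4 = 4/-4 = -1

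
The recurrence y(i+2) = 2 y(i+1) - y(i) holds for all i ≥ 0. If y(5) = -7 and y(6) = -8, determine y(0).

-2

Rearranging, y(i-2) = -(y(i) - 2 y(i-1)).
y(4) = -(-8 - 2*(-7)) = -6
y(3) = -(-7 - 2*(-6)) = -5
y(2) = -(-6 - 2*(-5)) = -4
y(1) = -(-5 - 2*(-4)) = -3
y(0) = -(-4 - 2*(-3)) = -2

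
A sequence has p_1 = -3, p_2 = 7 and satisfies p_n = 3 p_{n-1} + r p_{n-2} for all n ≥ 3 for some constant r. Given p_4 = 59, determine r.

p_3 = 21 - 3r
p_4 = 63 - 2r
So 63 - 2r = 59, giving r = 2.

2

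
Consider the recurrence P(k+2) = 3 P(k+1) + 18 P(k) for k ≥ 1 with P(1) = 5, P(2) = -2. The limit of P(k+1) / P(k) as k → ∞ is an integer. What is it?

The characteristic equation is r^2 - 3r - 18 = 0, which factors as (r - 6)(r + 3) = 0.
So the roots are 6 and -3. Since |6| > |-3| and the coefficient of 6^k is non-zero, the ratio tends to 6.

6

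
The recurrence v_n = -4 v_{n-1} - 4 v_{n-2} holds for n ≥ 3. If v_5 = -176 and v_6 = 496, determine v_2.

Rearranging, v_{n-2} = (v_n + 4 v_{n-1}) / -4.
v_4 = (496 + 4·(-176)) / -4 = -208/-4 = 52
v_3 = (-176 + 4·52) / -4 = 32/-4 = -8
v_2 = (52 + 4·(-8)) / -4 = 20/-4 = -5

-5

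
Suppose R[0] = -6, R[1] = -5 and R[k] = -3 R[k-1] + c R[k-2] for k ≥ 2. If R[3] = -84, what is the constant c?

-3

R[2] = 15 - 6c
R[3] = -45 + 13c
So -45 + 13c = -84, giving c = -3.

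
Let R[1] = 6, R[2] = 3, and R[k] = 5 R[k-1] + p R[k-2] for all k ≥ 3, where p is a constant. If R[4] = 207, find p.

R[3] = 15 + 6p
R[4] = 75 + 33p
So 75 + 33p = 207, giving p = 4.

4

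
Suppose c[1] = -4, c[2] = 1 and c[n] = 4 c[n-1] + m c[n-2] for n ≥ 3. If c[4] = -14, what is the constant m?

c[3] = 4 - 4m
c[4] = 16 - 15m
So 16 - 15m = -14, giving m = 2.

2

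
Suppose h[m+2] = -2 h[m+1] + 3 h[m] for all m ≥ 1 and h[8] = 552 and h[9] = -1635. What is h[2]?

Rearranging, h[m-2] = (h[m] + 2 h[m-1]) / 3.
h[7] = (-1635 + 2(552)) / 3 = -531/3 = -177
h[6] = (552 + 2(-177)) / 3 = 198/3 = 66
h[5] = (-177 + 2(66)) / 3 = -45/3 = -15
h[4] = (66 + 2(-15)) / 3 = 36/3 = 12
h[3] = (-15 + 2(12)) / 3 = 9/3 = 3
h[2] = (12 + 2(3)) / 3 = 18/3 = 6

6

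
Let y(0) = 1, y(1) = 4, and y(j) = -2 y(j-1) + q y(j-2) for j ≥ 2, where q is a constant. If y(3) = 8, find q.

y(2) = -8 + q
y(3) = 16 + 2q
So 16 + 2q = 8, giving q = -4.

-4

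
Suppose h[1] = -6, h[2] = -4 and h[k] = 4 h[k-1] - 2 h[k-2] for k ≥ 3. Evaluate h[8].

-928

h[3] = 4*(-4) - 2*(-6) = -4
h[4] = 4*(-4) - 2*(-4) = -8
h[5] = 4*(-8) - 2*(-4) = -24
h[6] = 4*(-24) - 2*(-8) = -80
h[7] = 4*(-80) - 2*(-24) = -272
h[8] = 4*(-272) - 2*(-80) = -928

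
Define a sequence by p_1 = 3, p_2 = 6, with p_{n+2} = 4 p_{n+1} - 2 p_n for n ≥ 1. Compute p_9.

27696

p_3 = 4*6 - 2*3 = 18
p_4 = 4*18 - 2*6 = 60
p_5 = 4*60 - 2*18 = 204
p_6 = 4*204 - 2*60 = 696
p_7 = 4*696 - 2*204 = 2376
p_8 = 4*2376 - 2*696 = 8112
p_9 = 4*8112 - 2*2376 = 27696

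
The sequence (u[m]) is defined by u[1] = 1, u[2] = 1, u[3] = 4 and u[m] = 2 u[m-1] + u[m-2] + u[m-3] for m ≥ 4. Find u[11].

6856

u[4] = 2·4 + 1 + 1 = 10
u[5] = 2·10 + 4 + 1 = 25
u[6] = 2·25 + 10 + 4 = 64
u[7] = 2·64 + 25 + 10 = 163
u[8] = 2·163 + 64 + 25 = 415
u[9] = 2·415 + 163 + 64 = 1057
u[10] = 2·1057 + 415 + 163 = 2692
u[11] = 2·2692 + 1057 + 415 = 6856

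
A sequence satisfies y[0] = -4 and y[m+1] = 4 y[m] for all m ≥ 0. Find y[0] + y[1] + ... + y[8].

y[1] = 4(-4) = -16
y[2] = 4(-16) = -64
y[3] = 4(-64) = -256
y[4] = 4(-256) = -1024
y[5] = 4(-1024) = -4096
y[6] = 4(-4096) = -16384
y[7] = 4(-16384) = -65536
y[8] = 4(-65536) = -262144
Sum = (-4) + (-16) + (-64) + (-256) + (-1024) + (-4096) + (-16384) + (-65536) + (-262144) = -349524

-349524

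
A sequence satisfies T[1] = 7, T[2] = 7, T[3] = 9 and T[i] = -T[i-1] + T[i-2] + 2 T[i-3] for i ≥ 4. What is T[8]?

25

T[4] = -9 + 7 + 2(7) = 12
T[5] = -12 + 9 + 2(7) = 11
T[6] = -11 + 12 + 2(9) = 19
T[7] = -19 + 11 + 2(12) = 16
T[8] = -16 + 19 + 2(11) = 25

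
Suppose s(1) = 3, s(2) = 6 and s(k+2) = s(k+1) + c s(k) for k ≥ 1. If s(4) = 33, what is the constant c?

3

s(3) = 6 + 3c
s(4) = 6 + 9c
So 6 + 9c = 33, giving c = 3.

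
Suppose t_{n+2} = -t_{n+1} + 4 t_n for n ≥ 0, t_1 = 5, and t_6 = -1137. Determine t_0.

Let t_0 = w.
t_2 = -5 + 4w
t_3 = 25 - 4w
t_4 = -45 + 20w
t_5 = 145 - 36w
t_6 = -325 + 116w
So -325 + 116w = -1137, giving w = -7.

-7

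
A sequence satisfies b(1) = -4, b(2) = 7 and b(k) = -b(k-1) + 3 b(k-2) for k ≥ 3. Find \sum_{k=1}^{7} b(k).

b(3) = -7 + 3*(-4) = -19
b(4) = -(-19) + 3*7 = 40
b(5) = -40 + 3*(-19) = -97
b(6) = -(-97) + 3*40 = 217
b(7) = -217 + 3*(-97) = -508
Sum = (-4) + 7 + (-19) + 40 + (-97) + 217 + (-508) = -364

-364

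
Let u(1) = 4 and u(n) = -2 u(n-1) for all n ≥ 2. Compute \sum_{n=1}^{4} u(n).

-20

u(2) = -2·4 = -8
u(3) = -2·(-8) = 16
u(4) = -2·16 = -32
Sum = 4 + (-8) + 16 + (-32) = -20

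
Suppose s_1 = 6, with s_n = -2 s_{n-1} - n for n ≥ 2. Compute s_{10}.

-3360

s_2 = -2·6 - 2 = -14
s_3 = -2·(-14) - 3 = 25
s_4 = -2·25 - 4 = -54
s_5 = -2·(-54) - 5 = 103
s_6 = -2·103 - 6 = -212
s_7 = -2·(-212) - 7 = 417
s_8 = -2·417 - 8 = -842
s_9 = -2·(-842) - 9 = 1675
s_{10} = -2·1675 - 10 = -3360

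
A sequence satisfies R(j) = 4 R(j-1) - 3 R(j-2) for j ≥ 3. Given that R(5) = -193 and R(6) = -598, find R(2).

Rearranging, R(j-2) = (R(j) - 4 R(j-1)) / -3.
R(4) = (-598 - 4·(-193)) / -3 = 174/-3 = -58
R(3) = (-193 - 4·(-58)) / -3 = 39/-3 = -13
R(2) = (-58 - 4·(-13)) / -3 = -6/-3 = 2

2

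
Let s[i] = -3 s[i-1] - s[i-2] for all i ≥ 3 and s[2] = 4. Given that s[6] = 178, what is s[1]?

-2

Let s[1] = w.
s[3] = -12 - w
s[4] = 32 + 3w
s[5] = -84 - 8w
s[6] = 220 + 21w
So 220 + 21w = 178, giving w = -2.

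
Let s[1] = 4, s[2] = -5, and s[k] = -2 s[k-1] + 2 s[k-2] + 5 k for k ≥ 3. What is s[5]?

s[3] = -2*(-5) + 2*4 + 15 = 33
s[4] = -2*33 + 2*(-5) + 20 = -56
s[5] = -2*(-56) + 2*33 + 25 = 203

203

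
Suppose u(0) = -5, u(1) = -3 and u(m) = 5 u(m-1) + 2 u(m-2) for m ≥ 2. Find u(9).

u(2) = 5·(-3) + 2·(-5) = -25
u(3) = 5·(-25) + 2·(-3) = -131
u(4) = 5·(-131) + 2·(-25) = -705
u(5) = 5·(-705) + 2·(-131) = -3787
u(6) = 5·(-3787) + 2·(-705) = -20345
u(7) = 5·(-20345) + 2·(-3787) = -109299
u(8) = 5·(-109299) + 2·(-20345) = -587185
u(9) = 5·(-587185) + 2·(-109299) = -3154523

-3154523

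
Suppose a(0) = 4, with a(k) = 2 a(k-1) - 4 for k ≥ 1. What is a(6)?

a(1) = 2*4 - 4 = 4
a(2) = 2*4 - 4 = 4
a(3) = 2*4 - 4 = 4
a(4) = 2*4 - 4 = 4
a(5) = 2*4 - 4 = 4
a(6) = 2*4 - 4 = 4

4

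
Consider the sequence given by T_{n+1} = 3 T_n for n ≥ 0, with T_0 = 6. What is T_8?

T_1 = 3(6) = 18
T_2 = 3(18) = 54
T_3 = 3(54) = 162
T_4 = 3(162) = 486
T_5 = 3(486) = 1458
T_6 = 3(1458) = 4374
T_7 = 3(4374) = 13122
T_8 = 3(13122) = 39366

39366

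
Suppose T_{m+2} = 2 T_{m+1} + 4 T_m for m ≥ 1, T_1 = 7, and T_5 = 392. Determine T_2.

7

Let T_2 = z.
T_3 = 28 + 2z
T_4 = 56 + 8z
T_5 = 224 + 24z
So 224 + 24z = 392, giving z = 7.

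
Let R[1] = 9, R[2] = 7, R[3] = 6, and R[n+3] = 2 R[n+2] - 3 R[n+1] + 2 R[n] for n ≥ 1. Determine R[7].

R[4] = 2*6 - 3*7 + 2*9 = 9
R[5] = 2*9 - 3*6 + 2*7 = 14
R[6] = 2*14 - 3*9 + 2*6 = 13
R[7] = 2*13 - 3*14 + 2*9 = 2

2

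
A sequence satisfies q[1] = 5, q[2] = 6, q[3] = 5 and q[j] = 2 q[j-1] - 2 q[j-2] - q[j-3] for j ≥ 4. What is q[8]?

62

q[4] = 2*5 - 2*6 - 5 = -7
q[5] = 2*(-7) - 2*5 - 6 = -30
q[6] = 2*(-30) - 2*(-7) - 5 = -51
q[7] = 2*(-51) - 2*(-30) - (-7) = -35
q[8] = 2*(-35) - 2*(-51) - (-30) = 62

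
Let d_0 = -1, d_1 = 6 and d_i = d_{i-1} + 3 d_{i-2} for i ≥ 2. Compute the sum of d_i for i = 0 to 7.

d_2 = 6 + 3·(-1) = 3
d_3 = 3 + 3·6 = 21
d_4 = 21 + 3·3 = 30
d_5 = 30 + 3·21 = 93
d_6 = 93 + 3·30 = 183
d_7 = 183 + 3·93 = 462
Sum = (-1) + 6 + 3 + 21 + 30 + 93 + 183 + 462 = 797

797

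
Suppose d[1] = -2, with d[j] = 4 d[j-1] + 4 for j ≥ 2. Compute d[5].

d[2] = 4·(-2) + 4 = -4
d[3] = 4·(-4) + 4 = -12
d[4] = 4·(-12) + 4 = -44
d[5] = 4·(-44) + 4 = -172

-172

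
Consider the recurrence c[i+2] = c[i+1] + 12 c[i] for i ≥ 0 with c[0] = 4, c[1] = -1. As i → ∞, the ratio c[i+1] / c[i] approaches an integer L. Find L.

The characteristic equation is r^2 - r - 12 = 0, which factors as (r - 4)(r + 3) = 0.
So the roots are 4 and -3. Since |4| > |-3| and the coefficient of 4^i is non-zero, the ratio tends to 4.

4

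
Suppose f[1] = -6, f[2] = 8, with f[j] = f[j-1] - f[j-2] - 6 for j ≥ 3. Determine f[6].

f[3] = 8 - (-6) - 6 = 8
f[4] = 8 - 8 - 6 = -6
f[5] = (-6) - 8 - 6 = -20
f[6] = (-20) - (-6) - 6 = -20

-20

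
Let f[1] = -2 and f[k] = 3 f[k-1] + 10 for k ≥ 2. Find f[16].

The fixed point is 10/(1 - 3) = -5, so f[k] + 5 = 3(f[k-1] + 5).
Hence f[k] = 3·3^{k-1} - 5.
f[16] = 3·3^{15} - 5 = 3·14348907 - 5 = 43046716.

43046716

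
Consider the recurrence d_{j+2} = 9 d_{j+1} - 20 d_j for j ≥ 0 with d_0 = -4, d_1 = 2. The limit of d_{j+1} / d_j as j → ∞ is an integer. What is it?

The characteristic equation is r^2 - 9r + 20 = 0, which factors as (r - 5)(r - 4) = 0.
So the roots are 5 and 4. Since |5| > |4| and the coefficient of 5^j is non-zero, the ratio tends to 5.

5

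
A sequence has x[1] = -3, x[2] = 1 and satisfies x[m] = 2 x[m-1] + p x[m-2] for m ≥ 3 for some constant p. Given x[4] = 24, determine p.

-4

x[3] = 2 - 3p
x[4] = 4 - 5p
So 4 - 5p = 24, giving p = -4.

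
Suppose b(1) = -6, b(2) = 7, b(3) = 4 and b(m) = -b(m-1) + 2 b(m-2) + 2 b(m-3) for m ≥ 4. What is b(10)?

b(4) = -4 + 2·7 + 2·(-6) = -2
b(5) = -(-2) + 2·4 + 2·7 = 24
b(6) = -24 + 2·(-2) + 2·4 = -20
b(7) = -(-20) + 2·24 + 2·(-2) = 64
b(8) = -64 + 2·(-20) + 2·24 = -56
b(9) = -(-56) + 2·64 + 2·(-20) = 144
b(10) = -144 + 2·(-56) + 2·64 = -128

-128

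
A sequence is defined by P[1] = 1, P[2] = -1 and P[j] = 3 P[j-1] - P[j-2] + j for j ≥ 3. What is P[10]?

P[3] = 3(-1) - 1 + 3 = -1
P[4] = 3(-1) - (-1) + 4 = 2
P[5] = 3(2) - (-1) + 5 = 12
P[6] = 3(12) - 2 + 6 = 40
P[7] = 3(40) - 12 + 7 = 115
P[8] = 3(115) - 40 + 8 = 313
P[9] = 3(313) - 115 + 9 = 833
P[10] = 3(833) - 313 + 10 = 2196

2196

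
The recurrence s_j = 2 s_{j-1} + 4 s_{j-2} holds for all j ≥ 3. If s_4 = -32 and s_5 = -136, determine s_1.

Rearranging, s_{j-2} = (s_j - 2 s_{j-1}) / 4.
s_3 = (-136 - 2*(-32)) / 4 = -72/4 = -18
s_2 = (-32 - 2*(-18)) / 4 = 4/4 = 1
s_1 = (-18 - 2*1) / 4 = -20/4 = -5

-5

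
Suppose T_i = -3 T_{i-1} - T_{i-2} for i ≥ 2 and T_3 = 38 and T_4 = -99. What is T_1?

Rearranging, T_{i-2} = -(T_i + 3 T_{i-1}).
T_2 = -(-99 + 3·38) = -15
T_1 = -(38 + 3·(-15)) = 7

7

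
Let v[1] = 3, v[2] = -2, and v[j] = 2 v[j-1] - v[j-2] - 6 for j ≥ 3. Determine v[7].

v[3] = 2*(-2) - 3 - 6 = -13
v[4] = 2*(-13) - (-2) - 6 = -30
v[5] = 2*(-30) - (-13) - 6 = -53
v[6] = 2*(-53) - (-30) - 6 = -82
v[7] = 2*(-82) - (-53) - 6 = -117

-117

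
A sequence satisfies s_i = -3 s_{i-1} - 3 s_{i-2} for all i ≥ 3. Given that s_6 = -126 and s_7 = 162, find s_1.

Rearranging, s_{i-2} = (s_i + 3 s_{i-1}) / -3.
s_5 = (162 + 3(-126)) / -3 = -216/-3 = 72
s_4 = (-126 + 3(72)) / -3 = 90/-3 = -30
s_3 = (72 + 3(-30)) / -3 = -18/-3 = 6
s_2 = (-30 + 3(6)) / -3 = -12/-3 = 4
s_1 = (6 + 3(4)) / -3 = 18/-3 = -6

-6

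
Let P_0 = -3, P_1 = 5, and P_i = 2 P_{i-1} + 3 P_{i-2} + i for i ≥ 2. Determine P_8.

P_2 = 2*5 + 3*(-3) + 2 = 3
P_3 = 2*3 + 3*5 + 3 = 24
P_4 = 2*24 + 3*3 + 4 = 61
P_5 = 2*61 + 3*24 + 5 = 199
P_6 = 2*199 + 3*61 + 6 = 587
P_7 = 2*587 + 3*199 + 7 = 1778
P_8 = 2*1778 + 3*587 + 8 = 5325

5325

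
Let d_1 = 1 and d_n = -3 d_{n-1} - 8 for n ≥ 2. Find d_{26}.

The fixed point is -8/(1 + 3) = -2, so d_n + 2 = -3(d_{n-1} + 2).
Hence d_n = 3·(-3)^{n-1} - 2.
d_{26} = 3·(-3)^{25} - 2 = 3·-847288609443 - 2 = -2541865828331.

-2541865828331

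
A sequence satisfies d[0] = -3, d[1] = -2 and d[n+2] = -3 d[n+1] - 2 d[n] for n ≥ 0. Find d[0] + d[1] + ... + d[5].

d[2] = -3·(-2) - 2·(-3) = 12
d[3] = -3·12 - 2·(-2) = -32
d[4] = -3·(-32) - 2·12 = 72
d[5] = -3·72 - 2·(-32) = -152
Sum = (-3) + (-2) + 12 + (-32) + 72 + (-152) = -105

-105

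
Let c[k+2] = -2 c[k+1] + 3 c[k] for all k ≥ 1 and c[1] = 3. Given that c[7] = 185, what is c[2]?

2

Let c[2] = y.
c[3] = 9 - 2y
c[4] = -18 + 7y
c[5] = 63 - 20y
c[6] = -180 + 61y
c[7] = 549 - 182y
So 549 - 182y = 185, giving y = 2.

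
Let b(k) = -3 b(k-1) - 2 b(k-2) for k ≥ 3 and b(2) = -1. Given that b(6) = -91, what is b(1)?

-2

Let b(1) = w.
b(3) = 3 - 2w
b(4) = -7 + 6w
b(5) = 15 - 14w
b(6) = -31 + 30w
So -31 + 30w = -91, giving w = -2.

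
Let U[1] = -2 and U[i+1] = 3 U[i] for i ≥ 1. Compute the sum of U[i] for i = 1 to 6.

-728

U[2] = 3(-2) = -6
U[3] = 3(-6) = -18
U[4] = 3(-18) = -54
U[5] = 3(-54) = -162
U[6] = 3(-162) = -486
Sum = (-2) + (-6) + (-18) + (-54) + (-162) + (-486) = -728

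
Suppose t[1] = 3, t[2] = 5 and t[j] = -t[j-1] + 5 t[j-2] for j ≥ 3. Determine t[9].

610

t[3] = -5 + 5*3 = 10
t[4] = -10 + 5*5 = 15
t[5] = -15 + 5*10 = 35
t[6] = -35 + 5*15 = 40
t[7] = -40 + 5*35 = 135
t[8] = -135 + 5*40 = 65
t[9] = -65 + 5*135 = 610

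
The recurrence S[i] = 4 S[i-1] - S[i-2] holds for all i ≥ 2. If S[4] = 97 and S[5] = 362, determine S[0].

1

Rearranging, S[i-2] = -(S[i] - 4 S[i-1]).
S[3] = -(362 - 4*97) = 26
S[2] = -(97 - 4*26) = 7
S[1] = -(26 - 4*7) = 2
S[0] = -(7 - 4*2) = 1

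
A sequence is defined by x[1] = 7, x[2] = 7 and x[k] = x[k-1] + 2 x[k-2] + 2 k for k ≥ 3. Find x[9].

x[3] = 7 + 2(7) + 6 = 27
x[4] = 27 + 2(7) + 8 = 49
x[5] = 49 + 2(27) + 10 = 113
x[6] = 113 + 2(49) + 12 = 223
x[7] = 223 + 2(113) + 14 = 463
x[8] = 463 + 2(223) + 16 = 925
x[9] = 925 + 2(463) + 18 = 1869

1869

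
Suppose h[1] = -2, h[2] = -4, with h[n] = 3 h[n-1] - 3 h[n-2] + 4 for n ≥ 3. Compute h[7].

h[3] = 3*(-4) - 3*(-2) + 4 = -2
h[4] = 3*(-2) - 3*(-4) + 4 = 10
h[5] = 3*10 - 3*(-2) + 4 = 40
h[6] = 3*40 - 3*10 + 4 = 94
h[7] = 3*94 - 3*40 + 4 = 166

166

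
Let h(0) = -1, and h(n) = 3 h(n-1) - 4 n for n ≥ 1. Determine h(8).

-26225

h(1) = 3(-1) - 4 = -7
h(2) = 3(-7) - 8 = -29
h(3) = 3(-29) - 12 = -99
h(4) = 3(-99) - 16 = -313
h(5) = 3(-313) - 20 = -959
h(6) = 3(-959) - 24 = -2901
h(7) = 3(-2901) - 28 = -8731
h(8) = 3(-8731) - 32 = -26225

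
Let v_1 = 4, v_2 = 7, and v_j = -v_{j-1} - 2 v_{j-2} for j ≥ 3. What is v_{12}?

73

v_3 = -7 - 2*4 = -15
v_4 = -(-15) - 2*7 = 1
v_5 = -1 - 2*(-15) = 29
v_6 = -29 - 2*1 = -31
v_7 = -(-31) - 2*29 = -27
v_8 = -(-27) - 2*(-31) = 89
v_9 = -89 - 2*(-27) = -35
v_{10} = -(-35) - 2*89 = -143
v_{11} = -(-143) - 2*(-35) = 213
v_{12} = -213 - 2*(-143) = 73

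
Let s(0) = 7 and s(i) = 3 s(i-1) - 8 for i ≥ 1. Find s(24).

The fixed point is -8/(1 - 3) = 4, so s(i) - 4 = 3(s(i-1) - 4).
Hence s(i) = 3·3^i + 4.
s(24) = 3·3^{24} + 4 = 3·282429536481 + 4 = 847288609447.

847288609447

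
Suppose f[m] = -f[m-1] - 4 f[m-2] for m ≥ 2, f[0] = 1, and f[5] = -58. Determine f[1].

Let f[1] = y.
f[2] = -4 - y
f[3] = 4 - 3y
f[4] = 12 + 7y
f[5] = -28 + 5y
So -28 + 5y = -58, giving y = -6.

-6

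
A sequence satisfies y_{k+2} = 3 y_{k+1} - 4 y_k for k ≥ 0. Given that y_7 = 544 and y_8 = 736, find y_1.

Rearranging, y_{k-2} = (y_k - 3 y_{k-1}) / -4.
y_6 = (736 - 3*544) / -4 = -896/-4 = 224
y_5 = (544 - 3*224) / -4 = -128/-4 = 32
y_4 = (224 - 3*32) / -4 = 128/-4 = -32
y_3 = (32 - 3*(-32)) / -4 = 128/-4 = -32
y_2 = (-32 - 3*(-32)) / -4 = 64/-4 = -16
y_1 = (-32 - 3*(-16)) / -4 = 16/-4 = -4

-4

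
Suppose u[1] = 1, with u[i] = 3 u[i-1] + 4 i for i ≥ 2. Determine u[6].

1443

u[2] = 3*1 + 8 = 11
u[3] = 3*11 + 12 = 45
u[4] = 3*45 + 16 = 151
u[5] = 3*151 + 20 = 473
u[6] = 3*473 + 24 = 1443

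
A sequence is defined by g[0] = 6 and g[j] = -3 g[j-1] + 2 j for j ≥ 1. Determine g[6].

4104

g[1] = -3·6 + 2 = -16
g[2] = -3·(-16) + 4 = 52
g[3] = -3·52 + 6 = -150
g[4] = -3·(-150) + 8 = 458
g[5] = -3·458 + 10 = -1364
g[6] = -3·(-1364) + 12 = 4104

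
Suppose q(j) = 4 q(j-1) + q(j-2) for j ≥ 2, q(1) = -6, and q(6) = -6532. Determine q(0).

Let q(0) = w.
q(2) = -24 + w
q(3) = -102 + 4w
q(4) = -432 + 17w
q(5) = -1830 + 72w
q(6) = -7752 + 305w
So -7752 + 305w = -6532, giving w = 4.

4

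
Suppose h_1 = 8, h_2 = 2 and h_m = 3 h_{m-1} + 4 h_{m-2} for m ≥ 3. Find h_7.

8198

h_3 = 3*2 + 4*8 = 38
h_4 = 3*38 + 4*2 = 122
h_5 = 3*122 + 4*38 = 518
h_6 = 3*518 + 4*122 = 2042
h_7 = 3*2042 + 4*518 = 8198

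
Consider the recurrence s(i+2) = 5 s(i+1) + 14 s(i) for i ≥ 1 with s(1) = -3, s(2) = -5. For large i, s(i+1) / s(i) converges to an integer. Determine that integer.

The characteristic equation is r^2 - 5r - 14 = 0, which factors as (r - 7)(r + 2) = 0.
So the roots are 7 and -2. Since |7| > |-2| and the coefficient of 7^i is non-zero, the ratio tends to 7.

7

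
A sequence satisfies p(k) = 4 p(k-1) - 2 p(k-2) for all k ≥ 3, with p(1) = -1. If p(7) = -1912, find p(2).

Let p(2) = v.
p(3) = 2 + 4v
p(4) = 8 + 14v
p(5) = 28 + 48v
p(6) = 96 + 164v
p(7) = 328 + 560v
So 328 + 560v = -1912, giving v = -4.

-4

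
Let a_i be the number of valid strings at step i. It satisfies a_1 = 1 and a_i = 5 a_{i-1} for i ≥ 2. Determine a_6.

3125

a_2 = 5·1 = 5
a_3 = 5·5 = 25
a_4 = 5·25 = 125
a_5 = 5·125 = 625
a_6 = 5·625 = 3125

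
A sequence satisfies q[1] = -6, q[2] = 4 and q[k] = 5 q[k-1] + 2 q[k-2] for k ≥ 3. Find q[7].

7392

q[3] = 5*4 + 2*(-6) = 8
q[4] = 5*8 + 2*4 = 48
q[5] = 5*48 + 2*8 = 256
q[6] = 5*256 + 2*48 = 1376
q[7] = 5*1376 + 2*256 = 7392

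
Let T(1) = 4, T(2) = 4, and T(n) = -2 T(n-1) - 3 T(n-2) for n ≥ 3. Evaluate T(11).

-788

T(3) = -2(4) - 3(4) = -20
T(4) = -2(-20) - 3(4) = 28
T(5) = -2(28) - 3(-20) = 4
T(6) = -2(4) - 3(28) = -92
T(7) = -2(-92) - 3(4) = 172
T(8) = -2(172) - 3(-92) = -68
T(9) = -2(-68) - 3(172) = -380
T(10) = -2(-380) - 3(-68) = 964
T(11) = -2(964) - 3(-380) = -788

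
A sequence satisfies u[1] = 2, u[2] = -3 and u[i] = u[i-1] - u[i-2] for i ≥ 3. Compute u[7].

2

u[3] = (-3) - 2 = -5
u[4] = (-5) - (-3) = -2
u[5] = (-2) - (-5) = 3
u[6] = 3 - (-2) = 5
u[7] = 5 - 3 = 2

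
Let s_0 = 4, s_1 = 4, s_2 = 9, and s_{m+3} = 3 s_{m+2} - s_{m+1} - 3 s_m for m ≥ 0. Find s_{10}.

-2451

s_3 = 3*9 - 4 - 3*4 = 11
s_4 = 3*11 - 9 - 3*4 = 12
s_5 = 3*12 - 11 - 3*9 = -2
s_6 = 3*(-2) - 12 - 3*11 = -51
s_7 = 3*(-51) - (-2) - 3*12 = -187
s_8 = 3*(-187) - (-51) - 3*(-2) = -504
s_9 = 3*(-504) - (-187) - 3*(-51) = -1172
s_{10} = 3*(-1172) - (-504) - 3*(-187) = -2451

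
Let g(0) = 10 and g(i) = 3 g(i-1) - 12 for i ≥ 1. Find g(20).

13947137610

The fixed point is -12/(1 - 3) = 6, so g(i) - 6 = 3(g(i-1) - 6).
Hence g(i) = 4·3^i + 6.
g(20) = 4·3^{20} + 6 = 4·3486784401 + 6 = 13947137610.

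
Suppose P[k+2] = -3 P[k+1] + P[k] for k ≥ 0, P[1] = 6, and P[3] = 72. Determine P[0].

-4

Let P[0] = w.
P[2] = -18 + w
P[3] = 60 - 3w
So 60 - 3w = 72, giving w = -4.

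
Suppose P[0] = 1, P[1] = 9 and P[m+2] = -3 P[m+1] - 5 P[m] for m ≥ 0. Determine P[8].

P[2] = -3(9) - 5(1) = -32
P[3] = -3(-32) - 5(9) = 51
P[4] = -3(51) - 5(-32) = 7
P[5] = -3(7) - 5(51) = -276
P[6] = -3(-276) - 5(7) = 793
P[7] = -3(793) - 5(-276) = -999
P[8] = -3(-999) - 5(793) = -968

-968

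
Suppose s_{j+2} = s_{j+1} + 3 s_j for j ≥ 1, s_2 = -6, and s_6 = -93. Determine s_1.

Let s_1 = w.
s_3 = -6 + 3w
s_4 = -24 + 3w
s_5 = -42 + 12w
s_6 = -114 + 21w
So -114 + 21w = -93, giving w = 1.

1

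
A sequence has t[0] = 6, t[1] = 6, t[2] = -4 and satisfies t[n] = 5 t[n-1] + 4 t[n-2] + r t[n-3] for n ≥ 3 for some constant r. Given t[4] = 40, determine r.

1

t[3] = 4 + 6r
t[4] = 4 + 36r
So 4 + 36r = 40, giving r = 1.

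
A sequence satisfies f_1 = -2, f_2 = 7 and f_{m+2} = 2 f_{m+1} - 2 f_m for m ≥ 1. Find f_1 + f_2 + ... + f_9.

f_3 = 2(7) - 2(-2) = 18
f_4 = 2(18) - 2(7) = 22
f_5 = 2(22) - 2(18) = 8
f_6 = 2(8) - 2(22) = -28
f_7 = 2(-28) - 2(8) = -72
f_8 = 2(-72) - 2(-28) = -88
f_9 = 2(-88) - 2(-72) = -32
Sum = (-2) + 7 + 18 + 22 + 8 + (-28) + (-72) + (-88) + (-32) = -167

-167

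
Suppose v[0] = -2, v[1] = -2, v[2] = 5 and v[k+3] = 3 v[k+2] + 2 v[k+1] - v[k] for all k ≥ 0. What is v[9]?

25963

v[3] = 3*5 + 2*(-2) - (-2) = 13
v[4] = 3*13 + 2*5 - (-2) = 51
v[5] = 3*51 + 2*13 - 5 = 174
v[6] = 3*174 + 2*51 - 13 = 611
v[7] = 3*611 + 2*174 - 51 = 2130
v[8] = 3*2130 + 2*611 - 174 = 7438
v[9] = 3*7438 + 2*2130 - 611 = 25963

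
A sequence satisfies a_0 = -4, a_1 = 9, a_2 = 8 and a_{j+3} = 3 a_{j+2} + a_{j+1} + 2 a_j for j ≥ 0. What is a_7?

4095

a_3 = 3(8) + 9 + 2(-4) = 25
a_4 = 3(25) + 8 + 2(9) = 101
a_5 = 3(101) + 25 + 2(8) = 344
a_6 = 3(344) + 101 + 2(25) = 1183
a_7 = 3(1183) + 344 + 2(101) = 4095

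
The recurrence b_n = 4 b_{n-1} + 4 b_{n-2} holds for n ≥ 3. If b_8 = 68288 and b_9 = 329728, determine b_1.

4

Rearranging, b_{n-2} = (b_n - 4 b_{n-1}) / 4.
b_7 = (329728 - 4(68288)) / 4 = 56576/4 = 14144
b_6 = (68288 - 4(14144)) / 4 = 11712/4 = 2928
b_5 = (14144 - 4(2928)) / 4 = 2432/4 = 608
b_4 = (2928 - 4(608)) / 4 = 496/4 = 124
b_3 = (608 - 4(124)) / 4 = 112/4 = 28
b_2 = (124 - 4(28)) / 4 = 12/4 = 3
b_1 = (28 - 4(3)) / 4 = 16/4 = 4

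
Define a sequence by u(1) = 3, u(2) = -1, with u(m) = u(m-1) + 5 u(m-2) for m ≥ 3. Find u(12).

u(3) = (-1) + 5(3) = 14
u(4) = 14 + 5(-1) = 9
u(5) = 9 + 5(14) = 79
u(6) = 79 + 5(9) = 124
u(7) = 124 + 5(79) = 519
u(8) = 519 + 5(124) = 1139
u(9) = 1139 + 5(519) = 3734
u(10) = 3734 + 5(1139) = 9429
u(11) = 9429 + 5(3734) = 28099
u(12) = 28099 + 5(9429) = 75244

75244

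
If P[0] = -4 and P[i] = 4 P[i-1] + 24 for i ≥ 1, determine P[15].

4294967288

The fixed point is 24/(1 - 4) = -8, so P[i] + 8 = 4(P[i-1] + 8).
Hence P[i] = 4·4^i - 8.
P[15] = 4·4^{15} - 8 = 4·1073741824 - 8 = 4294967288.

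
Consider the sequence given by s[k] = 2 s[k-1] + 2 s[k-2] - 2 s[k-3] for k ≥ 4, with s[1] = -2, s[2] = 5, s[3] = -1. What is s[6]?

s[4] = 2(-1) + 2(5) - 2(-2) = 12
s[5] = 2(12) + 2(-1) - 2(5) = 12
s[6] = 2(12) + 2(12) - 2(-1) = 50

50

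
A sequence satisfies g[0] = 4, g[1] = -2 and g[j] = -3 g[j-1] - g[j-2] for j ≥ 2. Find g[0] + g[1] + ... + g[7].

g[2] = -3·(-2) - 4 = 2
g[3] = -3·2 - (-2) = -4
g[4] = -3·(-4) - 2 = 10
g[5] = -3·10 - (-4) = -26
g[6] = -3·(-26) - 10 = 68
g[7] = -3·68 - (-26) = -178
Sum = 4 + (-2) + 2 + (-4) + 10 + (-26) + 68 + (-178) = -126

-126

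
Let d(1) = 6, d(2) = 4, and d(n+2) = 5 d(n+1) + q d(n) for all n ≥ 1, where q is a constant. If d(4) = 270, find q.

d(3) = 20 + 6q
d(4) = 100 + 34q
So 100 + 34q = 270, giving q = 5.

5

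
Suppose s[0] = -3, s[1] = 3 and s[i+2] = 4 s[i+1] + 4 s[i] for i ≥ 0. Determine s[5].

240

s[2] = 4*3 + 4*(-3) = 0
s[3] = 4*0 + 4*3 = 12
s[4] = 4*12 + 4*0 = 48
s[5] = 4*48 + 4*12 = 240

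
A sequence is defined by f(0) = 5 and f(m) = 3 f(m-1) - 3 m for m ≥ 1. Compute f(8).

f(1) = 3(5) - 3 = 12
f(2) = 3(12) - 6 = 30
f(3) = 3(30) - 9 = 81
f(4) = 3(81) - 12 = 231
f(5) = 3(231) - 15 = 678
f(6) = 3(678) - 18 = 2016
f(7) = 3(2016) - 21 = 6027
f(8) = 3(6027) - 24 = 18057

18057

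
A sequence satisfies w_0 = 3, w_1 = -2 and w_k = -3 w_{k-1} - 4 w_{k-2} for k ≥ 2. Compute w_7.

w_2 = -3·(-2) - 4·3 = -6
w_3 = -3·(-6) - 4·(-2) = 26
w_4 = -3·26 - 4·(-6) = -54
w_5 = -3·(-54) - 4·26 = 58
w_6 = -3·58 - 4·(-54) = 42
w_7 = -3·42 - 4·58 = -358

-358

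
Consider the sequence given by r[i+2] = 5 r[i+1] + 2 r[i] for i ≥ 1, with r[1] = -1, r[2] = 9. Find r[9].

r[3] = 5(9) + 2(-1) = 43
r[4] = 5(43) + 2(9) = 233
r[5] = 5(233) + 2(43) = 1251
r[6] = 5(1251) + 2(233) = 6721
r[7] = 5(6721) + 2(1251) = 36107
r[8] = 5(36107) + 2(6721) = 193977
r[9] = 5(193977) + 2(36107) = 1042099

1042099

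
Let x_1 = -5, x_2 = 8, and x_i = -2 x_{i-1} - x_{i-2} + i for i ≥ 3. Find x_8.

20

x_3 = -2(8) - (-5) + 3 = -8
x_4 = -2(-8) - 8 + 4 = 12
x_5 = -2(12) - (-8) + 5 = -11
x_6 = -2(-11) - 12 + 6 = 16
x_7 = -2(16) - (-11) + 7 = -14
x_8 = -2(-14) - 16 + 8 = 20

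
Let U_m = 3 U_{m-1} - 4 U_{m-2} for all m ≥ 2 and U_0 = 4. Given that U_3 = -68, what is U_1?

Let U_1 = y.
U_2 = -16 + 3y
U_3 = -48 + 5y
So -48 + 5y = -68, giving y = -4.

-4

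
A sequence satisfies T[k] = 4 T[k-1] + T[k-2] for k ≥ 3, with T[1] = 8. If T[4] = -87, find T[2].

Let T[2] = x.
T[3] = 8 + 4x
T[4] = 32 + 17x
So 32 + 17x = -87, giving x = -7.

-7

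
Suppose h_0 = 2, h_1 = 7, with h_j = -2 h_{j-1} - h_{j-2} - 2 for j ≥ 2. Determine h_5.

47

h_2 = -2(7) - 2 - 2 = -18
h_3 = -2(-18) - 7 - 2 = 27
h_4 = -2(27) - (-18) - 2 = -38
h_5 = -2(-38) - 27 - 2 = 47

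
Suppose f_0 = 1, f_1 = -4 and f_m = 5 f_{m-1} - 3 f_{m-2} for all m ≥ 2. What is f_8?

f_2 = 5(-4) - 3(1) = -23
f_3 = 5(-23) - 3(-4) = -103
f_4 = 5(-103) - 3(-23) = -446
f_5 = 5(-446) - 3(-103) = -1921
f_6 = 5(-1921) - 3(-446) = -8267
f_7 = 5(-8267) - 3(-1921) = -35572
f_8 = 5(-35572) - 3(-8267) = -153059

-153059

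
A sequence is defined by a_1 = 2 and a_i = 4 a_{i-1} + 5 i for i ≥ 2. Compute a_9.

a_2 = 4(2) + 10 = 18
a_3 = 4(18) + 15 = 87
a_4 = 4(87) + 20 = 368
a_5 = 4(368) + 25 = 1497
a_6 = 4(1497) + 30 = 6018
a_7 = 4(6018) + 35 = 24107
a_8 = 4(24107) + 40 = 96468
a_9 = 4(96468) + 45 = 385917

385917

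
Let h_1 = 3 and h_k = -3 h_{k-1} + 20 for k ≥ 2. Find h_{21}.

The fixed point is 20/(1 + 3) = 5, so h_k - 5 = -3(h_{k-1} - 5).
Hence h_k = -2·(-3)^{k-1} + 5.
h_{21} = -2·(-3)^{20} + 5 = -2·3486784401 + 5 = -6973568797.

-6973568797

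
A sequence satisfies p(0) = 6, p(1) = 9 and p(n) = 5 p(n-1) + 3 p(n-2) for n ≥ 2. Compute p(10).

54973683

p(2) = 5·9 + 3·6 = 63
p(3) = 5·63 + 3·9 = 342
p(4) = 5·342 + 3·63 = 1899
p(5) = 5·1899 + 3·342 = 10521
p(6) = 5·10521 + 3·1899 = 58302
p(7) = 5·58302 + 3·10521 = 323073
p(8) = 5·323073 + 3·58302 = 1790271
p(9) = 5·1790271 + 3·323073 = 9920574
p(10) = 5·9920574 + 3·1790271 = 54973683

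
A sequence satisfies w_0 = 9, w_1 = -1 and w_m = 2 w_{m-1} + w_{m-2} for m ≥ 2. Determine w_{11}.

w_2 = 2*(-1) + 9 = 7
w_3 = 2*7 + (-1) = 13
w_4 = 2*13 + 7 = 33
w_5 = 2*33 + 13 = 79
w_6 = 2*79 + 33 = 191
w_7 = 2*191 + 79 = 461
w_8 = 2*461 + 191 = 1113
w_9 = 2*1113 + 461 = 2687
w_{10} = 2*2687 + 1113 = 6487
w_{11} = 2*6487 + 2687 = 15661

15661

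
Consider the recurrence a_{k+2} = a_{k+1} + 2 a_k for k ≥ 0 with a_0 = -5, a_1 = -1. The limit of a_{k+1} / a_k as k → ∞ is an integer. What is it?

2

The characteristic equation is r^2 - r - 2 = 0, which factors as (r - 2)(r + 1) = 0.
So the roots are 2 and -1. Since |2| > |-1| and the coefficient of 2^k is non-zero, the ratio tends to 2.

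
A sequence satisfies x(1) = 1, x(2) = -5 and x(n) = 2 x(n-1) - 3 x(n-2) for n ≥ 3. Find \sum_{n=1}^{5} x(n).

x(3) = 2·(-5) - 3·1 = -13
x(4) = 2·(-13) - 3·(-5) = -11
x(5) = 2·(-11) - 3·(-13) = 17
Sum = 1 + (-5) + (-13) + (-11) + 17 = -11

-11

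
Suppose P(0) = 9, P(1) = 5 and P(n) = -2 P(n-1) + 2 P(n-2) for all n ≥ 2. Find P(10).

P(2) = -2*5 + 2*9 = 8
P(3) = -2*8 + 2*5 = -6
P(4) = -2*(-6) + 2*8 = 28
P(5) = -2*28 + 2*(-6) = -68
P(6) = -2*(-68) + 2*28 = 192
P(7) = -2*192 + 2*(-68) = -520
P(8) = -2*(-520) + 2*192 = 1424
P(9) = -2*1424 + 2*(-520) = -3888
P(10) = -2*(-3888) + 2*1424 = 10624

10624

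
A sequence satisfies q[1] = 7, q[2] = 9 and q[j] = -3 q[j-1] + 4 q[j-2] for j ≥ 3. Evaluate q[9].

q[3] = -3·9 + 4·7 = 1
q[4] = -3·1 + 4·9 = 33
q[5] = -3·33 + 4·1 = -95
q[6] = -3·(-95) + 4·33 = 417
q[7] = -3·417 + 4·(-95) = -1631
q[8] = -3·(-1631) + 4·417 = 6561
q[9] = -3·6561 + 4·(-1631) = -26207

-26207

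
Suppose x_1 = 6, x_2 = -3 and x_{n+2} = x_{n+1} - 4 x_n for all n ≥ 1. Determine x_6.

153

x_3 = (-3) - 4*6 = -27
x_4 = (-27) - 4*(-3) = -15
x_5 = (-15) - 4*(-27) = 93
x_6 = 93 - 4*(-15) = 153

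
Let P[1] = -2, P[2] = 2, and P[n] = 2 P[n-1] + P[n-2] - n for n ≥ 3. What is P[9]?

-586

P[3] = 2(2) + (-2) - 3 = -1
P[4] = 2(-1) + 2 - 4 = -4
P[5] = 2(-4) + (-1) - 5 = -14
P[6] = 2(-14) + (-4) - 6 = -38
P[7] = 2(-38) + (-14) - 7 = -97
P[8] = 2(-97) + (-38) - 8 = -240
P[9] = 2(-240) + (-97) - 9 = -586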